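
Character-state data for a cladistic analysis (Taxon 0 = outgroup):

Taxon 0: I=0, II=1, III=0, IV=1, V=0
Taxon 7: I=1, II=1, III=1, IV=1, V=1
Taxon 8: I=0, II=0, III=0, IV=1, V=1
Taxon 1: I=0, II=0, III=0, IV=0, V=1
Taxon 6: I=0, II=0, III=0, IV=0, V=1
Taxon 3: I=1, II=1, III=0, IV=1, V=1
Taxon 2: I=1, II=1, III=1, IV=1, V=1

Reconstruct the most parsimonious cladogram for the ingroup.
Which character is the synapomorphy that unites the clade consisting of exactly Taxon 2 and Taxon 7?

III

Character polarity is set by the outgroup: the derived state is whichever differs from the outgroup's state, so for II, IV the derived state is '0', and for the remaining characters it is '1'.
Only Taxon 2, Taxon 3, and Taxon 7 show the derived state '1' for I, supporting them as a clade.
Only Taxon 1, Taxon 6, and Taxon 8 show the derived state '0' for II, supporting them as a clade.
III (derived state '1') is shared by Taxon 2 and Taxon 7 — a synapomorphy uniting that clade.
Only Taxon 1 and Taxon 6 show the derived state '0' for IV, supporting them as a clade.
V (derived state '1') is shared by all ingroup taxa — unites the whole ingroup.
Most parsimonious ingroup topology: (((Taxon 7,Taxon 2),Taxon 3),(Taxon 8,(Taxon 1,Taxon 6))).
The clade {Taxon 2, Taxon 7} is supported by III: its derived state '1' occurs in exactly those taxa and in no other taxon (including the outgroup).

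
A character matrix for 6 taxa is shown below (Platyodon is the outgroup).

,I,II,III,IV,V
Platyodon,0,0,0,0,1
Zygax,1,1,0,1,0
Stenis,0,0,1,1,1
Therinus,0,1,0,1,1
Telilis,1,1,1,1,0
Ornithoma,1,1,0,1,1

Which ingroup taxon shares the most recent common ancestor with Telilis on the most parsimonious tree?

Character polarity is set by the outgroup: the derived state is whichever differs from the outgroup's state, so for V the derived state is '0', and for the remaining characters it is '1'.
I: derived state '1' in Ornithoma, Telilis, and Zygax only — synapomorphy for {Ornithoma, Telilis, Zygax}.
II (derived state '1') is shared by Ornithoma, Telilis, Therinus, and Zygax — a synapomorphy uniting that clade.
III groups Stenis and Telilis, which is incompatible with the clades supported by the remaining characters; treating it as convergent (homoplasy) costs fewer steps than any alternative tree.
IV (derived state '1') is shared by all ingroup taxa — unites the whole ingroup.
Only Telilis and Zygax show the derived state '0' for V, supporting them as a clade.
Most parsimonious ingroup topology: ((((Zygax,Telilis),Ornithoma),Therinus),Stenis).
Telilis and Zygax form a cherry on this tree, so they are sister taxa.

Zygax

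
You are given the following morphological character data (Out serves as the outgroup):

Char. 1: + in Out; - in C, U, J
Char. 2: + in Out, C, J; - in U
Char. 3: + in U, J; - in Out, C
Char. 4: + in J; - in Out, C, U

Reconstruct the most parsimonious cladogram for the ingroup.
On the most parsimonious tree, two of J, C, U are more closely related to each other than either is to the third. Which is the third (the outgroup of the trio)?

Character polarity is set by the outgroup: the derived state is whichever differs from the outgroup's state, so for Char. 1, Char. 2 the derived state is '-', and for the remaining characters it is '+'.
All ingroup taxa share the derived state '-' for Char. 1; it defines the ingroup but does not resolve relationships within it.
Char. 2: derived state '-' in U only — an autapomorphy, so it tells us nothing about relationships among taxa.
Char. 3: derived state '+' in J and U only — synapomorphy for {J, U}.
Char. 4: derived state '+' in J only — an autapomorphy, so it tells us nothing about relationships among taxa.
Most parsimonious ingroup topology: (C,(U,J)).
U and J share a more recent common ancestor with each other than either does with C, so C is the least closely related of the three.

C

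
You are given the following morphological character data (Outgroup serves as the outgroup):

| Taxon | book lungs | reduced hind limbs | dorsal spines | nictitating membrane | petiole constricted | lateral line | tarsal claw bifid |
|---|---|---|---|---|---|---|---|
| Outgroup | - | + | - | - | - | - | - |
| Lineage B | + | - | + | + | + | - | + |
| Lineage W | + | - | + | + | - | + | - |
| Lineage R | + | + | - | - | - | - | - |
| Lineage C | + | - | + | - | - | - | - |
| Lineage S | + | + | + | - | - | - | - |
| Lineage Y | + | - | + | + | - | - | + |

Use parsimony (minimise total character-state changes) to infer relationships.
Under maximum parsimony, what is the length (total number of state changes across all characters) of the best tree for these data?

7

Character polarity is set by the outgroup: the derived state is whichever differs from the outgroup's state, so for reduced hind limbs the derived state is '-', and for the remaining characters it is '+'.
book lungs (derived state '+') is shared by all ingroup taxa — unites the whole ingroup.
reduced hind limbs: derived state '-' in Lineage B, Lineage C, Lineage W, and Lineage Y only — synapomorphy for {Lineage B, Lineage C, Lineage W, Lineage Y}.
Only Lineage B, Lineage C, Lineage S, Lineage W, and Lineage Y show the derived state '+' for dorsal spines, supporting them as a clade.
nictitating membrane (derived state '+') is shared by Lineage B, Lineage W, and Lineage Y — a synapomorphy uniting that clade.
petiole constricted (derived state '+') is unique to Lineage B (autapomorphy; uninformative for grouping).
lateral line: derived state '+' in Lineage W only — an autapomorphy, so it tells us nothing about relationships among taxa.
tarsal claw bifid: derived state '+' in Lineage B and Lineage Y only — synapomorphy for {Lineage B, Lineage Y}.
Most parsimonious ingroup topology: (((((Lineage B,Lineage Y),Lineage W),Lineage C),Lineage S),Lineage R).
Changes per character on this tree: book lungs: 1; reduced hind limbs: 1; dorsal spines: 1; nictitating membrane: 1; petiole constricted: 1; lateral line: 1; tarsal claw bifid: 1.
Total = 7.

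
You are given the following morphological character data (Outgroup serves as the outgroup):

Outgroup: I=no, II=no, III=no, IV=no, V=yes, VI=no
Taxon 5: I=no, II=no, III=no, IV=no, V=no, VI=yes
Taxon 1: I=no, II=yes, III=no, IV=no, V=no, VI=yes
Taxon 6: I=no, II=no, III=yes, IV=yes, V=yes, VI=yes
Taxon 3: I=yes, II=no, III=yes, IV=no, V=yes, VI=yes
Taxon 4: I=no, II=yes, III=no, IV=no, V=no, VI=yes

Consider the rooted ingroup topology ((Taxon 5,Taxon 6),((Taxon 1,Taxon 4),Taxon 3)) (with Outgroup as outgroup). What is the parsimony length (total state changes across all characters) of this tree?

Map each character onto ((Taxon 5,Taxon 6),((Taxon 1,Taxon 4),Taxon 3)) (rooted by Outgroup) and count the minimum state changes it requires (Fitch parsimony):
I: 1; II: 1; III: 2; IV: 1; V: 2; VI: 1.
Total tree length = 8.

8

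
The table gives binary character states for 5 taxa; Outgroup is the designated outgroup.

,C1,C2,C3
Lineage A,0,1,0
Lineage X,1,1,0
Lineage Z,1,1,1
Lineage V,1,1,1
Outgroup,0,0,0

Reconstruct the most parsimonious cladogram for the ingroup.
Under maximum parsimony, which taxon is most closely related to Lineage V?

The outgroup has state '0' for every character, so '1' is the derived state throughout.
C1: derived state '1' in Lineage V, Lineage X, and Lineage Z only — synapomorphy for {Lineage V, Lineage X, Lineage Z}.
All ingroup taxa share the derived state '1' for C2; it defines the ingroup but does not resolve relationships within it.
Only Lineage V and Lineage Z show the derived state '1' for C3, supporting them as a clade.
Most parsimonious ingroup topology: (((Lineage V,Lineage Z),Lineage X),Lineage A).
Lineage V and Lineage Z form a cherry on this tree, so they are sister taxa.

Lineage Z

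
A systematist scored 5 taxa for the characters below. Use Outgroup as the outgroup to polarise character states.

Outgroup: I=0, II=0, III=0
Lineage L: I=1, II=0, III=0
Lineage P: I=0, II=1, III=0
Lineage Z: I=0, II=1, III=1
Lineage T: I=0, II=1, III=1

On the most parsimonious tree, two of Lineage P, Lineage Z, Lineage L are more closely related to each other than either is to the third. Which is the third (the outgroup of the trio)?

The outgroup has state '0' for every character, so '1' is the derived state throughout.
I (derived state '1') is unique to Lineage L (autapomorphy; uninformative for grouping).
Only Lineage P, Lineage T, and Lineage Z show the derived state '1' for II, supporting them as a clade.
Only Lineage T and Lineage Z show the derived state '1' for III, supporting them as a clade.
Most parsimonious ingroup topology: (Lineage L,(Lineage P,(Lineage Z,Lineage T))).
Lineage Z and Lineage P share a more recent common ancestor with each other than either does with Lineage L, so Lineage L is the least closely related of the three.

Lineage L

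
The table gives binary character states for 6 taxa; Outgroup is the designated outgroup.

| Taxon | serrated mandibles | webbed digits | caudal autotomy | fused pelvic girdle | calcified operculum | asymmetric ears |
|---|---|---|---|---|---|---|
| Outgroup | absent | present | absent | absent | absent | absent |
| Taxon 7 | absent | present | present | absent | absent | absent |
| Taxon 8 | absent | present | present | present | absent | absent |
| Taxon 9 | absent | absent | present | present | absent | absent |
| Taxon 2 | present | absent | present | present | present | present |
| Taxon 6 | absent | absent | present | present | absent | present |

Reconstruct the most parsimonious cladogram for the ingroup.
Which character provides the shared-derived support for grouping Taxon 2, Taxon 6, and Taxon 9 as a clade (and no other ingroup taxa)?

webbed digits

Character polarity is set by the outgroup: the derived state is whichever differs from the outgroup's state, so for webbed digits the derived state is 'absent', and for the remaining characters it is 'present'.
serrated mandibles: derived state 'present' in Taxon 2 only — an autapomorphy, so it tells us nothing about relationships among taxa.
Only Taxon 2, Taxon 6, and Taxon 9 show the derived state 'absent' for webbed digits, supporting them as a clade.
All ingroup taxa share the derived state 'present' for caudal autotomy; it defines the ingroup but does not resolve relationships within it.
Only Taxon 2, Taxon 6, Taxon 8, and Taxon 9 show the derived state 'present' for fused pelvic girdle, supporting them as a clade.
calcified operculum (derived state 'present') is unique to Taxon 2 (autapomorphy; uninformative for grouping).
asymmetric ears: derived state 'present' in Taxon 2 and Taxon 6 only — synapomorphy for {Taxon 2, Taxon 6}.
Most parsimonious ingroup topology: ((((Taxon 6,Taxon 2),Taxon 9),Taxon 8),Taxon 7).
The clade {Taxon 2, Taxon 6, Taxon 9} is supported by webbed digits: its derived state 'absent' occurs in exactly those taxa and in no other taxon (including the outgroup).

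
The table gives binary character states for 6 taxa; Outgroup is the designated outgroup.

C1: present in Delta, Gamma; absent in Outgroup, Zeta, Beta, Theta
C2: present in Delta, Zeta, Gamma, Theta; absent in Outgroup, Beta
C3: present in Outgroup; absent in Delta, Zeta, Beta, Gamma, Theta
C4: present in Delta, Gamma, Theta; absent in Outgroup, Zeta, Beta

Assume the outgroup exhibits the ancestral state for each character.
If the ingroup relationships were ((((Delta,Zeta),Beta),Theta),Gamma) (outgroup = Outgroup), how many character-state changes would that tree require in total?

Map each character onto ((((Delta,Zeta),Beta),Theta),Gamma) (rooted by Outgroup) and count the minimum state changes it requires (Fitch parsimony):
C1: 2; C2: 2; C3: 1; C4: 3.
Total tree length = 8.

8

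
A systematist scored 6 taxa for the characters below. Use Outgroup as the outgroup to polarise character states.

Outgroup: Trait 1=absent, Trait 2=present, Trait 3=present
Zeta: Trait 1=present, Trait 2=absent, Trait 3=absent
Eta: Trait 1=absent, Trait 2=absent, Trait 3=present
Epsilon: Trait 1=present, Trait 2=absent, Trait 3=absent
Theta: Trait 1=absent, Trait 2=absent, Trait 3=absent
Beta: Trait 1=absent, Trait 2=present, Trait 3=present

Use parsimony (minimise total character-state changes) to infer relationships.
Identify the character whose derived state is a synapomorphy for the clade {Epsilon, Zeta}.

Trait 1

Character polarity is set by the outgroup: the derived state is whichever differs from the outgroup's state, so for Trait 2, Trait 3 the derived state is 'absent', and for the remaining characters it is 'present'.
Only Epsilon and Zeta show the derived state 'present' for Trait 1, supporting them as a clade.
Trait 2: derived state 'absent' in Epsilon, Eta, Theta, and Zeta only — synapomorphy for {Epsilon, Eta, Theta, Zeta}.
Trait 3: derived state 'absent' in Epsilon, Theta, and Zeta only — synapomorphy for {Epsilon, Theta, Zeta}.
Most parsimonious ingroup topology: ((((Zeta,Epsilon),Theta),Eta),Beta).
The clade {Epsilon, Zeta} is supported by Trait 1: its derived state 'present' occurs in exactly those taxa and in no other taxon (including the outgroup).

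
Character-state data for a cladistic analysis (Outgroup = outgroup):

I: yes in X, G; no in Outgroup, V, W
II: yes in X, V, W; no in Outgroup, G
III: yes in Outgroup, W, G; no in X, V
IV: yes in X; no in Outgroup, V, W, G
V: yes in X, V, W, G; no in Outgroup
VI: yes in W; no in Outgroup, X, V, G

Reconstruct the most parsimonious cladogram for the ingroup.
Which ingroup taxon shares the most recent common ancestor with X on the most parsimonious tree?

V

Character polarity is set by the outgroup: the derived state is whichever differs from the outgroup's state, so for III the derived state is 'no', and for the remaining characters it is 'yes'.
I groups G and X, which is incompatible with the clades supported by the remaining characters; treating it as convergent (homoplasy) costs fewer steps than any alternative tree.
II (derived state 'yes') is shared by V, W, and X — a synapomorphy uniting that clade.
Only V and X show the derived state 'no' for III, supporting them as a clade.
IV: derived state 'yes' in X only — an autapomorphy, so it tells us nothing about relationships among taxa.
V (derived state 'yes') is shared by all ingroup taxa — unites the whole ingroup.
VI: derived state 'yes' in W only — an autapomorphy, so it tells us nothing about relationships among taxa.
Most parsimonious ingroup topology: (((X,V),W),G).
X and V form a cherry on this tree, so they are sister taxa.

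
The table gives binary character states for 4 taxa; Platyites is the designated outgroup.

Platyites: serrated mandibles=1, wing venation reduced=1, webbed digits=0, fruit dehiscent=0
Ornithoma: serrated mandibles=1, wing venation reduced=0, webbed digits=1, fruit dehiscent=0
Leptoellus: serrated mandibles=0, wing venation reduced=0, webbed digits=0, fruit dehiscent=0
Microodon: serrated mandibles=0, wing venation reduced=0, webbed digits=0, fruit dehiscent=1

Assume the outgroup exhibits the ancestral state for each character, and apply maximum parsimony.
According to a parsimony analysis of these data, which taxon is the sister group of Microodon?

Character polarity is set by the outgroup: the derived state is whichever differs from the outgroup's state, so for serrated mandibles, wing venation reduced the derived state is '0', and for the remaining characters it is '1'.
serrated mandibles: derived state '0' in Leptoellus and Microodon only — synapomorphy for {Leptoellus, Microodon}.
All ingroup taxa share the derived state '0' for wing venation reduced; it defines the ingroup but does not resolve relationships within it.
webbed digits: derived state '1' in Ornithoma only — an autapomorphy, so it tells us nothing about relationships among taxa.
fruit dehiscent: derived state '1' in Microodon only — an autapomorphy, so it tells us nothing about relationships among taxa.
Most parsimonious ingroup topology: (Ornithoma,(Leptoellus,Microodon)).
Microodon and Leptoellus form a cherry on this tree, so they are sister taxa.

Leptoellus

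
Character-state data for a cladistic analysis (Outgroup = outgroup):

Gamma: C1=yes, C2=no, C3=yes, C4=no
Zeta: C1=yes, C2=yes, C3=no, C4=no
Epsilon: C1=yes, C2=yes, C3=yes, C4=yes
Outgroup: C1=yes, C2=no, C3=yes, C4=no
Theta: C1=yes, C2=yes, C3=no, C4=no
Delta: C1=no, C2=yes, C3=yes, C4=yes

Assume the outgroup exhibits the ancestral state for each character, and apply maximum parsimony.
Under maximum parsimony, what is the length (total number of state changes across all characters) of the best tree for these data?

4

Character polarity is set by the outgroup: the derived state is whichever differs from the outgroup's state, so for C1, C3 the derived state is 'no', and for the remaining characters it is 'yes'.
C1: derived state 'no' in Delta only — an autapomorphy, so it tells us nothing about relationships among taxa.
C2: derived state 'yes' in Delta, Epsilon, Theta, and Zeta only — synapomorphy for {Delta, Epsilon, Theta, Zeta}.
Only Theta and Zeta show the derived state 'no' for C3, supporting them as a clade.
C4 (derived state 'yes') is shared by Delta and Epsilon — a synapomorphy uniting that clade.
Most parsimonious ingroup topology: (((Epsilon,Delta),(Zeta,Theta)),Gamma).
Changes per character on this tree: C1: 1; C2: 1; C3: 1; C4: 1.
Total = 4.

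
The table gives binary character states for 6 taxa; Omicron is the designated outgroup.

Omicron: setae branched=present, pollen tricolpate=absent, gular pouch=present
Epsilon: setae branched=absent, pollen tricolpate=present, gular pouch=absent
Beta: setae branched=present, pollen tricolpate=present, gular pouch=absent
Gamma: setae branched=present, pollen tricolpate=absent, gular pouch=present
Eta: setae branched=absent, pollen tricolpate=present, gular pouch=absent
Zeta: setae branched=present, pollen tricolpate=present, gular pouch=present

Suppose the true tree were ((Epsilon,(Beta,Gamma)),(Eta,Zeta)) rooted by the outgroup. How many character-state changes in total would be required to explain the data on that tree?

Map each character onto ((Epsilon,(Beta,Gamma)),(Eta,Zeta)) (rooted by Omicron) and count the minimum state changes it requires (Fitch parsimony):
setae branched: 2; pollen tricolpate: 2; gular pouch: 3.
Total tree length = 7.

7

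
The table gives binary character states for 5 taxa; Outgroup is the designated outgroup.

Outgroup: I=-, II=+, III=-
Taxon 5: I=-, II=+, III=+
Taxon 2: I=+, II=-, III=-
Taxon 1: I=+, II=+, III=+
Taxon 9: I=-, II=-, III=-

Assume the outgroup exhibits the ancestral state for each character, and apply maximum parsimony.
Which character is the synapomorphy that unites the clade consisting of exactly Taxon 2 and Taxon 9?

II

Character polarity is set by the outgroup: the derived state is whichever differs from the outgroup's state, so for II the derived state is '-', and for the remaining characters it is '+'.
I groups Taxon 1 and Taxon 2, which is incompatible with the clades supported by the remaining characters; treating it as convergent (homoplasy) costs fewer steps than any alternative tree.
II: derived state '-' in Taxon 2 and Taxon 9 only — synapomorphy for {Taxon 2, Taxon 9}.
Only Taxon 1 and Taxon 5 show the derived state '+' for III, supporting them as a clade.
Most parsimonious ingroup topology: ((Taxon 5,Taxon 1),(Taxon 2,Taxon 9)).
The clade {Taxon 2, Taxon 9} is supported by II: its derived state '-' occurs in exactly those taxa and in no other taxon (including the outgroup).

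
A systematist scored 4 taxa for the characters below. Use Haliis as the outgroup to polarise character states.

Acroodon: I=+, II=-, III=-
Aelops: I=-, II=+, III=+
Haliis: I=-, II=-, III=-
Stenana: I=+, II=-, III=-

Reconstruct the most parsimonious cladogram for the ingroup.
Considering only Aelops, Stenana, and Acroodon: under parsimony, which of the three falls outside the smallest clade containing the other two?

The outgroup has state '-' for every character, so '+' is the derived state throughout.
I: derived state '+' in Acroodon and Stenana only — synapomorphy for {Acroodon, Stenana}.
II: derived state '+' in Aelops only — an autapomorphy, so it tells us nothing about relationships among taxa.
III: derived state '+' in Aelops only — an autapomorphy, so it tells us nothing about relationships among taxa.
Most parsimonious ingroup topology: ((Stenana,Acroodon),Aelops).
Stenana and Acroodon share a more recent common ancestor with each other than either does with Aelops, so Aelops is the least closely related of the three.

Aelops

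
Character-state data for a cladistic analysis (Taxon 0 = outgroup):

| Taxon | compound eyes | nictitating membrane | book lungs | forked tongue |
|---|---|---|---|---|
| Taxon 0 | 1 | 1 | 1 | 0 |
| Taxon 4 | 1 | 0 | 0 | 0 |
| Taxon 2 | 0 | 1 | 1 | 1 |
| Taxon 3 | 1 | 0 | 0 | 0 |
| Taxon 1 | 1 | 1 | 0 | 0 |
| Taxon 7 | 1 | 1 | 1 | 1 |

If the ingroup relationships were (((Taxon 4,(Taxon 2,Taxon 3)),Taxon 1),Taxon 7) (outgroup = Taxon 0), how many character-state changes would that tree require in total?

7

Map each character onto (((Taxon 4,(Taxon 2,Taxon 3)),Taxon 1),Taxon 7) (rooted by Taxon 0) and count the minimum state changes it requires (Fitch parsimony):
compound eyes: 1; nictitating membrane: 2; book lungs: 2; forked tongue: 2.
Total tree length = 7.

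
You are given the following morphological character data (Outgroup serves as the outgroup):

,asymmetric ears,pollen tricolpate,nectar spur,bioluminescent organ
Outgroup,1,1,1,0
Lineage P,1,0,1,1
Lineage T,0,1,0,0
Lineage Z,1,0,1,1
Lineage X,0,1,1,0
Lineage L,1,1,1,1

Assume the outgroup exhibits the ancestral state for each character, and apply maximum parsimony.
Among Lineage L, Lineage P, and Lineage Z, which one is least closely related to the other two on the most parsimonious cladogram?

Character polarity is set by the outgroup: the derived state is whichever differs from the outgroup's state, so for asymmetric ears, pollen tricolpate, nectar spur the derived state is '0', and for the remaining characters it is '1'.
Only Lineage T and Lineage X show the derived state '0' for asymmetric ears, supporting them as a clade.
pollen tricolpate (derived state '0') is shared by Lineage P and Lineage Z — a synapomorphy uniting that clade.
nectar spur: derived state '0' in Lineage T only — an autapomorphy, so it tells us nothing about relationships among taxa.
Only Lineage L, Lineage P, and Lineage Z show the derived state '1' for bioluminescent organ, supporting them as a clade.
Most parsimonious ingroup topology: (((Lineage P,Lineage Z),Lineage L),(Lineage T,Lineage X)).
Lineage P and Lineage Z share a more recent common ancestor with each other than either does with Lineage L, so Lineage L is the least closely related of the three.

Lineage L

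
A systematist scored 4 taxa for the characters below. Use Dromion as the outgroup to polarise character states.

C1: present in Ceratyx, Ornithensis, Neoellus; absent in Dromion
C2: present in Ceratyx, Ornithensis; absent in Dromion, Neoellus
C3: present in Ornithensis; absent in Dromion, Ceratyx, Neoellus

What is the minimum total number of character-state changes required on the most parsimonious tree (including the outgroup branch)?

3

The outgroup has state 'absent' for every character, so 'present' is the derived state throughout.
C1 (derived state 'present') is shared by all ingroup taxa — unites the whole ingroup.
C2 (derived state 'present') is shared by Ceratyx and Ornithensis — a synapomorphy uniting that clade.
C3 (derived state 'present') is unique to Ornithensis (autapomorphy; uninformative for grouping).
Most parsimonious ingroup topology: ((Ceratyx,Ornithensis),Neoellus).
Changes per character on this tree: C1: 1; C2: 1; C3: 1.
Total = 3.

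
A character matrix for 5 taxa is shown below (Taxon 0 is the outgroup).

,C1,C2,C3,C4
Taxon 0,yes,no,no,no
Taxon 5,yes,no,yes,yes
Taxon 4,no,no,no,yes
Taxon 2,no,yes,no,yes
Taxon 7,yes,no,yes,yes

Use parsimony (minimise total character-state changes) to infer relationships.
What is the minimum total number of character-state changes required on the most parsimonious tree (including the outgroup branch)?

4

Character polarity is set by the outgroup: the derived state is whichever differs from the outgroup's state, so for C1 the derived state is 'no', and for the remaining characters it is 'yes'.
C1: derived state 'no' in Taxon 2 and Taxon 4 only — synapomorphy for {Taxon 2, Taxon 4}.
C2 (derived state 'yes') is unique to Taxon 2 (autapomorphy; uninformative for grouping).
C3: derived state 'yes' in Taxon 5 and Taxon 7 only — synapomorphy for {Taxon 5, Taxon 7}.
All ingroup taxa share the derived state 'yes' for C4; it defines the ingroup but does not resolve relationships within it.
Most parsimonious ingroup topology: ((Taxon 5,Taxon 7),(Taxon 4,Taxon 2)).
Changes per character on this tree: C1: 1; C2: 1; C3: 1; C4: 1.
Total = 4.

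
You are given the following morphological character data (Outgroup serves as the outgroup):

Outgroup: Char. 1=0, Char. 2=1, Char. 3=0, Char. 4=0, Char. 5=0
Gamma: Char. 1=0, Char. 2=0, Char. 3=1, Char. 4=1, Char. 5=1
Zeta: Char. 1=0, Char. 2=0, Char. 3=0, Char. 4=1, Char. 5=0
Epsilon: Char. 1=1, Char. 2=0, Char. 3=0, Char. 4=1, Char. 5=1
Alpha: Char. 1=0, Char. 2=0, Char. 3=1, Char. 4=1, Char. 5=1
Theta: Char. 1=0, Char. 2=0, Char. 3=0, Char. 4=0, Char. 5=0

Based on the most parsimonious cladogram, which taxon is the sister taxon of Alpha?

Gamma

Character polarity is set by the outgroup: the derived state is whichever differs from the outgroup's state, so for Char. 2 the derived state is '0', and for the remaining characters it is '1'.
Char. 1 (derived state '1') is unique to Epsilon (autapomorphy; uninformative for grouping).
All ingroup taxa share the derived state '0' for Char. 2; it defines the ingroup but does not resolve relationships within it.
Char. 3 (derived state '1') is shared by Alpha and Gamma — a synapomorphy uniting that clade.
Char. 4 (derived state '1') is shared by Alpha, Epsilon, Gamma, and Zeta — a synapomorphy uniting that clade.
Char. 5: derived state '1' in Alpha, Epsilon, and Gamma only — synapomorphy for {Alpha, Epsilon, Gamma}.
Most parsimonious ingroup topology: ((((Gamma,Alpha),Epsilon),Zeta),Theta).
Alpha and Gamma form a cherry on this tree, so they are sister taxa.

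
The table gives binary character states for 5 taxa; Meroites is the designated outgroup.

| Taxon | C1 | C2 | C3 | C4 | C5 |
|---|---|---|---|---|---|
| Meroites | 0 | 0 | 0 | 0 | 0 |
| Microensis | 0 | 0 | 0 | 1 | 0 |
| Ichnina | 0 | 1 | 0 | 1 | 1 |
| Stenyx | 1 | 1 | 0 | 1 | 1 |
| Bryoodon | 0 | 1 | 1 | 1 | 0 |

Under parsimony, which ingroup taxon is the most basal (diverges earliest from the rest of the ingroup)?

Microensis

The outgroup has state '0' for every character, so '1' is the derived state throughout.
C1 (derived state '1') is unique to Stenyx (autapomorphy; uninformative for grouping).
Only Bryoodon, Ichnina, and Stenyx show the derived state '1' for C2, supporting them as a clade.
C3: derived state '1' in Bryoodon only — an autapomorphy, so it tells us nothing about relationships among taxa.
C4 (derived state '1') is shared by all ingroup taxa — unites the whole ingroup.
C5: derived state '1' in Ichnina and Stenyx only — synapomorphy for {Ichnina, Stenyx}.
Most parsimonious ingroup topology: (Microensis,((Ichnina,Stenyx),Bryoodon)).
Microensis is sister to the clade containing all other ingroup taxa, so it is the earliest-diverging (most basal) ingroup lineage.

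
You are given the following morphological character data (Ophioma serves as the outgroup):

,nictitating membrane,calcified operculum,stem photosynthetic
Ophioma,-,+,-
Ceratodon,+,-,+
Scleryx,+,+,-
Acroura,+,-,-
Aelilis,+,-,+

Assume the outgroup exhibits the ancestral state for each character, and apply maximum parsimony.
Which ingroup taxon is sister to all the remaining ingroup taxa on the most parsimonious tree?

Scleryx

Character polarity is set by the outgroup: the derived state is whichever differs from the outgroup's state, so for calcified operculum the derived state is '-', and for the remaining characters it is '+'.
nictitating membrane (derived state '+') is shared by all ingroup taxa — unites the whole ingroup.
calcified operculum: derived state '-' in Acroura, Aelilis, and Ceratodon only — synapomorphy for {Acroura, Aelilis, Ceratodon}.
stem photosynthetic (derived state '+') is shared by Aelilis and Ceratodon — a synapomorphy uniting that clade.
Most parsimonious ingroup topology: (((Ceratodon,Aelilis),Acroura),Scleryx).
Scleryx is sister to the clade containing all other ingroup taxa, so it is the earliest-diverging (most basal) ingroup lineage.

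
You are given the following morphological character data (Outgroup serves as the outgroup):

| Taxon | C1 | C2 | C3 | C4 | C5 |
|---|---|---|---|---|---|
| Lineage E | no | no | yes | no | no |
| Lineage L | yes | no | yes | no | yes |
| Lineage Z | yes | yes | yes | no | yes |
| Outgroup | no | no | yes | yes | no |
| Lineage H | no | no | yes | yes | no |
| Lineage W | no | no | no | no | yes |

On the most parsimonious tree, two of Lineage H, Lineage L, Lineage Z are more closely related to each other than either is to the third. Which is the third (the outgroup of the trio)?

Lineage H

Character polarity is set by the outgroup: the derived state is whichever differs from the outgroup's state, so for C3, C4 the derived state is 'no', and for the remaining characters it is 'yes'.
C1: derived state 'yes' in Lineage L and Lineage Z only — synapomorphy for {Lineage L, Lineage Z}.
C2: derived state 'yes' in Lineage Z only — an autapomorphy, so it tells us nothing about relationships among taxa.
C3: derived state 'no' in Lineage W only — an autapomorphy, so it tells us nothing about relationships among taxa.
C4 (derived state 'no') is shared by Lineage E, Lineage L, Lineage W, and Lineage Z — a synapomorphy uniting that clade.
C5 (derived state 'yes') is shared by Lineage L, Lineage W, and Lineage Z — a synapomorphy uniting that clade.
Most parsimonious ingroup topology: ((((Lineage Z,Lineage L),Lineage W),Lineage E),Lineage H).
Lineage Z and Lineage L share a more recent common ancestor with each other than either does with Lineage H, so Lineage H is the least closely related of the three.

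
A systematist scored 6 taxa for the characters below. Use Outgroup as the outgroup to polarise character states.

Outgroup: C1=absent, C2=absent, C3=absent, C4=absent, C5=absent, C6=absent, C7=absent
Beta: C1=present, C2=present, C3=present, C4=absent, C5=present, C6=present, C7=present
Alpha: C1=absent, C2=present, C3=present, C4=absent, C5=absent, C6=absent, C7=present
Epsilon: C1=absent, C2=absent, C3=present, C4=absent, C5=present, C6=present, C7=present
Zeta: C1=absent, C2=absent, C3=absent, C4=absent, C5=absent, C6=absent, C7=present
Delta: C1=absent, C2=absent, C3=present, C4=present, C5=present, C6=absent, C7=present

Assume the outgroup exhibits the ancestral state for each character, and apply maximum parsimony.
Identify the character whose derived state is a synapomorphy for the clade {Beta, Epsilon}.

C6

The outgroup has state 'absent' for every character, so 'present' is the derived state throughout.
C1 (derived state 'present') is unique to Beta (autapomorphy; uninformative for grouping).
C2 groups Alpha and Beta, which is incompatible with the clades supported by the remaining characters; treating it as convergent (homoplasy) costs fewer steps than any alternative tree.
C3: derived state 'present' in Alpha, Beta, Delta, and Epsilon only — synapomorphy for {Alpha, Beta, Delta, Epsilon}.
C4: derived state 'present' in Delta only — an autapomorphy, so it tells us nothing about relationships among taxa.
Only Beta, Delta, and Epsilon show the derived state 'present' for C5, supporting them as a clade.
Only Beta and Epsilon show the derived state 'present' for C6, supporting them as a clade.
All ingroup taxa share the derived state 'present' for C7; it defines the ingroup but does not resolve relationships within it.
Most parsimonious ingroup topology: ((((Beta,Epsilon),Delta),Alpha),Zeta).
The clade {Beta, Epsilon} is supported by C6: its derived state 'present' occurs in exactly those taxa and in no other taxon (including the outgroup).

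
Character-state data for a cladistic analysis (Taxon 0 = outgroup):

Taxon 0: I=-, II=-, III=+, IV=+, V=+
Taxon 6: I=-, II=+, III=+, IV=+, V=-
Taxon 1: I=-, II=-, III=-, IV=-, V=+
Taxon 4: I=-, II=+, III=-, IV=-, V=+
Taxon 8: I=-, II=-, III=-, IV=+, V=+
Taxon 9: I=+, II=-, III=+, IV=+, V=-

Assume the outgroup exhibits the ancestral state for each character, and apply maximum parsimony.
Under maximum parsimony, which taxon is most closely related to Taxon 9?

Character polarity is set by the outgroup: the derived state is whichever differs from the outgroup's state, so for III, IV, V the derived state is '-', and for the remaining characters it is '+'.
I: derived state '+' in Taxon 9 only — an autapomorphy, so it tells us nothing about relationships among taxa.
II groups Taxon 4 and Taxon 6, which is incompatible with the clades supported by the remaining characters; treating it as convergent (homoplasy) costs fewer steps than any alternative tree.
III (derived state '-') is shared by Taxon 1, Taxon 4, and Taxon 8 — a synapomorphy uniting that clade.
Only Taxon 1 and Taxon 4 show the derived state '-' for IV, supporting them as a clade.
V: derived state '-' in Taxon 6 and Taxon 9 only — synapomorphy for {Taxon 6, Taxon 9}.
Most parsimonious ingroup topology: ((Taxon 6,Taxon 9),((Taxon 1,Taxon 4),Taxon 8)).
Taxon 9 and Taxon 6 form a cherry on this tree, so they are sister taxa.

Taxon 6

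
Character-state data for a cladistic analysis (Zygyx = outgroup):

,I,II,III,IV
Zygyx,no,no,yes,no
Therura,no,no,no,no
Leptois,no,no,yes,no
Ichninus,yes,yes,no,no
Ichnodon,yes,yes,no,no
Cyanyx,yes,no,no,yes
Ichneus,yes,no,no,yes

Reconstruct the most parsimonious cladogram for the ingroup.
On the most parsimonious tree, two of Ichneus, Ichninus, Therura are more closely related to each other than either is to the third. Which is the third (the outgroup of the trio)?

Character polarity is set by the outgroup: the derived state is whichever differs from the outgroup's state, so for III the derived state is 'no', and for the remaining characters it is 'yes'.
Only Cyanyx, Ichneus, Ichninus, and Ichnodon show the derived state 'yes' for I, supporting them as a clade.
II (derived state 'yes') is shared by Ichninus and Ichnodon — a synapomorphy uniting that clade.
Only Cyanyx, Ichneus, Ichninus, Ichnodon, and Therura show the derived state 'no' for III, supporting them as a clade.
Only Cyanyx and Ichneus show the derived state 'yes' for IV, supporting them as a clade.
Most parsimonious ingroup topology: ((Therura,((Ichninus,Ichnodon),(Cyanyx,Ichneus))),Leptois).
Ichneus and Ichninus share a more recent common ancestor with each other than either does with Therura, so Therura is the least closely related of the three.

Therura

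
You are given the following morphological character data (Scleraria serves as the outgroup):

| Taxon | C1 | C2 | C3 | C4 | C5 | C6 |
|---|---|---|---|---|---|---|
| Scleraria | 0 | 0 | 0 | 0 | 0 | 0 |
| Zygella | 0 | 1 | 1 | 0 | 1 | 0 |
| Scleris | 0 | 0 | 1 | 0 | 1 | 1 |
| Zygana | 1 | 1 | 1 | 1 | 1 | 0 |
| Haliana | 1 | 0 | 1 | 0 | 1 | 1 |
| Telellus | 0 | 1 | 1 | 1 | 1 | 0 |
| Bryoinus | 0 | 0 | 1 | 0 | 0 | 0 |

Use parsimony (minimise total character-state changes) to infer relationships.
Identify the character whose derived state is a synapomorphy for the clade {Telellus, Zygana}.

The outgroup has state '0' for every character, so '1' is the derived state throughout.
C1 (state '1') occurs in Haliana and Zygana but conflicts with the nesting implied by the other characters — most parsimoniously interpreted as homoplasy.
C2: derived state '1' in Telellus, Zygana, and Zygella only — synapomorphy for {Telellus, Zygana, Zygella}.
All ingroup taxa share the derived state '1' for C3; it defines the ingroup but does not resolve relationships within it.
C4 (derived state '1') is shared by Telellus and Zygana — a synapomorphy uniting that clade.
Only Haliana, Scleris, Telellus, Zygana, and Zygella show the derived state '1' for C5, supporting them as a clade.
Only Haliana and Scleris show the derived state '1' for C6, supporting them as a clade.
Most parsimonious ingroup topology: (((Zygella,(Zygana,Telellus)),(Scleris,Haliana)),Bryoinus).
The clade {Telellus, Zygana} is supported by C4: its derived state '1' occurs in exactly those taxa and in no other taxon (including the outgroup).

C4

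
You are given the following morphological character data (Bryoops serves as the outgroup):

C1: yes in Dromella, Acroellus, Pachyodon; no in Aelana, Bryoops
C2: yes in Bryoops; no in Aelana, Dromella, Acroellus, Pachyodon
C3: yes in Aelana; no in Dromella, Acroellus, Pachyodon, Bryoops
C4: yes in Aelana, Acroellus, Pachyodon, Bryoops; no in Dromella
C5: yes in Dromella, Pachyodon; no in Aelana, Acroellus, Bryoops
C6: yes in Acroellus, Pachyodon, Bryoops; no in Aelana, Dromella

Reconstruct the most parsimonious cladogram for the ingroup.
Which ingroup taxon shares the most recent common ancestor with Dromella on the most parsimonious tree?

Pachyodon

Character polarity is set by the outgroup: the derived state is whichever differs from the outgroup's state, so for C2, C4, C6 the derived state is 'no', and for the remaining characters it is 'yes'.
C1: derived state 'yes' in Acroellus, Dromella, and Pachyodon only — synapomorphy for {Acroellus, Dromella, Pachyodon}.
C2 (derived state 'no') is shared by all ingroup taxa — unites the whole ingroup.
C3: derived state 'yes' in Aelana only — an autapomorphy, so it tells us nothing about relationships among taxa.
C4 (derived state 'no') is unique to Dromella (autapomorphy; uninformative for grouping).
C5 (derived state 'yes') is shared by Dromella and Pachyodon — a synapomorphy uniting that clade.
C6 groups Aelana and Dromella, which is incompatible with the clades supported by the remaining characters; treating it as convergent (homoplasy) costs fewer steps than any alternative tree.
Most parsimonious ingroup topology: (Aelana,(Acroellus,(Dromella,Pachyodon))).
Dromella and Pachyodon form a cherry on this tree, so they are sister taxa.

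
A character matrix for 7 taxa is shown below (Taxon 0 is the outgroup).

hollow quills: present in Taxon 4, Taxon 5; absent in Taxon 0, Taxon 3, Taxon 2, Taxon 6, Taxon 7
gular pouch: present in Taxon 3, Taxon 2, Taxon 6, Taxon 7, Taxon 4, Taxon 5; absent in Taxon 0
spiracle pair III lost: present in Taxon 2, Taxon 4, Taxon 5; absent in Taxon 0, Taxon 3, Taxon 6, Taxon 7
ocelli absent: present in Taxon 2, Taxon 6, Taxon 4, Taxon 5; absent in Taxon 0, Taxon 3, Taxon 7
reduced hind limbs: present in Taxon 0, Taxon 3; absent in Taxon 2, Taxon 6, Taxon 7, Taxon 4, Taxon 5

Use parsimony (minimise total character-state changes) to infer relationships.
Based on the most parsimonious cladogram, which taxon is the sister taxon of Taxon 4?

Taxon 5

Character polarity is set by the outgroup: the derived state is whichever differs from the outgroup's state, so for reduced hind limbs the derived state is 'absent', and for the remaining characters it is 'present'.
Only Taxon 4 and Taxon 5 show the derived state 'present' for hollow quills, supporting them as a clade.
All ingroup taxa share the derived state 'present' for gular pouch; it defines the ingroup but does not resolve relationships within it.
spiracle pair III lost: derived state 'present' in Taxon 2, Taxon 4, and Taxon 5 only — synapomorphy for {Taxon 2, Taxon 4, Taxon 5}.
ocelli absent (derived state 'present') is shared by Taxon 2, Taxon 4, Taxon 5, and Taxon 6 — a synapomorphy uniting that clade.
reduced hind limbs (derived state 'absent') is shared by Taxon 2, Taxon 4, Taxon 5, Taxon 6, and Taxon 7 — a synapomorphy uniting that clade.
Most parsimonious ingroup topology: (Taxon 3,(((Taxon 2,(Taxon 4,Taxon 5)),Taxon 6),Taxon 7)).
Taxon 4 and Taxon 5 form a cherry on this tree, so they are sister taxa.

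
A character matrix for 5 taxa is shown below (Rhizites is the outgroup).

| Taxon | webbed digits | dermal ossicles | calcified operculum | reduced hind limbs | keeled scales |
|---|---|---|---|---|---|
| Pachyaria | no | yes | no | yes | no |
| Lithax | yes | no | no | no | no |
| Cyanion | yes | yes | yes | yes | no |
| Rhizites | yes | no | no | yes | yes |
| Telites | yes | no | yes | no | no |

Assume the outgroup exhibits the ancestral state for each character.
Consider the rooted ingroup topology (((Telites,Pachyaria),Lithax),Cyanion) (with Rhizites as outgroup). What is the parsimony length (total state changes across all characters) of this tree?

8

Map each character onto (((Telites,Pachyaria),Lithax),Cyanion) (rooted by Rhizites) and count the minimum state changes it requires (Fitch parsimony):
webbed digits: 1; dermal ossicles: 2; calcified operculum: 2; reduced hind limbs: 2; keeled scales: 1.
Total tree length = 8.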